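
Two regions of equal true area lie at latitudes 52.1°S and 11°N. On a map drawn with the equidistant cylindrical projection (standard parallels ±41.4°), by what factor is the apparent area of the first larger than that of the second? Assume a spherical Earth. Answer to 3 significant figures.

1.60

With standard parallel φ₀ = 41.4°, the equirectangular projection gives x = Rλ cos φ₀, y = Rφ, so h = 1 and k = cos 41.4° / cos φ.
Areal scale at 52.1°: h·k = 1.000 × 1.221 = 1.221.
Areal scale at 11°: h·k = 1.000 × 0.7642 = 0.7642.
Ratio = 1.221/0.7642 ≈ 1.60.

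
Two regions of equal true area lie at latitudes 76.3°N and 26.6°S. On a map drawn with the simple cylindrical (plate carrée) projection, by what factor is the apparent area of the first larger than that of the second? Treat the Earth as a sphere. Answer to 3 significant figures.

3.78

In the plate carrée (x = Rλ, y = Rφ), meridians are true-scale (h = 1) and parallels are stretched by k = sec φ.
Areal scale at 76.3°: h·k = 1.000 × 4.222 = 4.222.
Areal scale at 26.6°: h·k = 1.000 × 1.118 = 1.118.
Ratio = 4.222/1.118 ≈ 3.78.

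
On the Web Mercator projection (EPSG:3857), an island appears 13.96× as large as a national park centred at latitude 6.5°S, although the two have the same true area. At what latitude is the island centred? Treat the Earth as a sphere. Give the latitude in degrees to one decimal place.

74.6°

On Mercator, (apparent₁)/(apparent₂) = sec²φ₁ / sec²φ₂ when true areas are equal.
cos²φ₂ / cos²φ₁ = 13.96  ⇒  cos φ₁ = cos 6.5° / √13.96 = 0.9936/3.736 = 0.2659.
φ₁ = arccos(0.2659) ≈ 74.6°.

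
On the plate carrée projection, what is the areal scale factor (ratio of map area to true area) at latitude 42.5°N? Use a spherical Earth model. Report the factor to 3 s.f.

1.36

For the equirectangular projection with φ₀ = 0 (plate carrée), h = 1 along meridians and k = sec φ along parallels.
Areal scale = h·k = 1 × sec φ; at 42.5°, h = 1.000, k = 1.356, so h·k = 1.356.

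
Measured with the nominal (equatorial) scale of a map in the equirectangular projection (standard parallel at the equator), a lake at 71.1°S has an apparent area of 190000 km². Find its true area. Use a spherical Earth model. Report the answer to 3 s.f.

Plate carrée maps x = Rλ, y = Rφ. The meridian scale is h = 1 and the parallel scale is k = 1/cos φ = sec φ.
Areal scale = h·k = 1 × sec φ; at 71.1°, h = 1.000, k = 3.087, so h·k = 3.087.
True area = apparent / (areal scale) = 190000 / 3.087 ≈ 61500 km².

61500 km²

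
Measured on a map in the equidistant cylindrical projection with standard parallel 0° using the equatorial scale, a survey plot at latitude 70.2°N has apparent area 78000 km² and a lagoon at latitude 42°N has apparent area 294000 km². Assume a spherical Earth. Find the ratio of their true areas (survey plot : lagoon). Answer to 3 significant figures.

Plate carrée has h = 1 and k = sec φ, giving areal scale sec φ; true area = (apparent area) · cos φ.
True area of survey plot: 78000 × cos(70.2°) = 78000 × 0.3387 = 26420 km².
True area of lagoon: 294000 × cos(42°) = 294000 × 0.7431 = 218500 km².
Ratio = 26420 / 218500 ≈ 0.121.

0.121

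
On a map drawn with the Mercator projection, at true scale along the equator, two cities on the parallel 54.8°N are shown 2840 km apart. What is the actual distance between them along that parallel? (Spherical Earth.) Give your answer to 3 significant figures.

1640 km

For Mercator, h = k = sec φ (a conformal cylindrical projection has a single point scale, 1/cos φ).
Along the parallel at 54.8°, map distances are exaggerated by k = sec 54.8° = 1.735.
True distance = 2840 / 1.735 = 2840 × cos 54.8° ≈ 1640 km.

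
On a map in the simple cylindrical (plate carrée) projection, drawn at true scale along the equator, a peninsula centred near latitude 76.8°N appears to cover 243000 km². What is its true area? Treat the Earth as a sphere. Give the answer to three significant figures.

55500 km²

In the plate carrée (x = Rλ, y = Rφ), meridians are true-scale (h = 1) and parallels are stretched by k = sec φ.
Areal scale = h·k = 1 × sec φ; at 76.8°, h = 1.000, k = 4.379, so h·k = 4.379.
True area = apparent / (areal scale) = 243000 / 4.379 ≈ 55500 km².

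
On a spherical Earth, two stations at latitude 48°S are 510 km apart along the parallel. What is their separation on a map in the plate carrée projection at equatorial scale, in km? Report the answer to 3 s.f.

762 km

Plate carrée maps x = Rλ, y = Rφ. The meridian scale is h = 1 and the parallel scale is k = 1/cos φ = sec φ.
Along the parallel, k = sec 48° = 1/0.6691 = 1.494.
Map distance = 510 × 1.494 ≈ 762 km.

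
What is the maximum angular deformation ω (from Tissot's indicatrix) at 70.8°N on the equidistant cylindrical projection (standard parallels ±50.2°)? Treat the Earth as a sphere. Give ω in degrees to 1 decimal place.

The equidistant cylindrical projection with φ₀ = 50.2° has h = 1 (meridians true) and k = cos φ₀ / cos φ along parallels.
At 70.8°: h = 1.000, k = 1.946; principal scales a = 1.946, b = 1.000.
sin(ω/2) = (a − b)/(a + b) = 0.9464/2.946 = 0.3212, so ω = 2 arcsin(0.3212) ≈ 37.5°.

37.5°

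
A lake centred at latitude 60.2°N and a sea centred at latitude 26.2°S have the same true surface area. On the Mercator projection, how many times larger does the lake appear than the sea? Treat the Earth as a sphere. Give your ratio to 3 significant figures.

3.26

On Mercator, area is exaggerated by sec²φ = 1/cos²φ.
At 60.2°: sec²(60.2°) = 1/0.4970² = 4.049.
At 26.2°: sec²(26.2°) = 1/0.8973² = 1.242.
Ratio = 4.049/1.242 = cos²(26.2°)/cos²(60.2°) ≈ 3.26.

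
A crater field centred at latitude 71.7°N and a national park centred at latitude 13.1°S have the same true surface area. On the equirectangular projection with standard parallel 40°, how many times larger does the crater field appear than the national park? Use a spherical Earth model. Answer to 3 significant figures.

With standard parallel φ₀ = 40°, the equirectangular projection gives x = Rλ cos φ₀, y = Rφ, so h = 1 and k = cos 40° / cos φ.
Areal scale at 71.7°: h·k = 1.000 × 2.440 = 2.440.
Areal scale at 13.1°: h·k = 1.000 × 0.7865 = 0.7865.
Ratio = 2.440/0.7865 ≈ 3.10.

3.10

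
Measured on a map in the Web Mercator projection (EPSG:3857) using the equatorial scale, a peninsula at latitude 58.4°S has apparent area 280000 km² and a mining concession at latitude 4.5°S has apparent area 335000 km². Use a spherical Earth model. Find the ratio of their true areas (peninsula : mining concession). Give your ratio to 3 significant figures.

Since Mercator area scale is 1/cos²φ, the true area equals the apparent area multiplied by cos²φ.
True area of peninsula: 280000 × cos²(58.4°) = 280000 × 0.2746 = 76880 km².
True area of mining concession: 335000 × cos²(4.5°) = 335000 × 0.9938 = 332900 km².
Ratio = 76880 / 332900 ≈ 0.231.

0.231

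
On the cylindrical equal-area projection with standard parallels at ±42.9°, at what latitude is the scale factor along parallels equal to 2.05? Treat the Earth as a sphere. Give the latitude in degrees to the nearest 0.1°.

69.1°

Cylindrical equal-area (φ₀ = 42.9°): h = cos φ / cos 42.9° along meridians, k = cos 42.9° / cos φ along parallels; h·k = 1.
k = cos φ₀ / cos φ = 2.05  ⇒  cos φ = cos 42.9° / 2.05 = 0.3573.
φ = arccos(0.3573) ≈ 69.1°.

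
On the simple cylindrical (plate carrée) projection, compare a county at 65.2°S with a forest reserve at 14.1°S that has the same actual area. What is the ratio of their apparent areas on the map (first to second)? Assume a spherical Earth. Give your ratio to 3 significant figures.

For the equirectangular projection with φ₀ = 0 (plate carrée), h = 1 along meridians and k = sec φ along parallels.
Areal scale at 65.2°: h·k = 1.000 × 2.384 = 2.384.
Areal scale at 14.1°: h·k = 1.000 × 1.031 = 1.031.
Ratio = 2.384/1.031 ≈ 2.31.

2.31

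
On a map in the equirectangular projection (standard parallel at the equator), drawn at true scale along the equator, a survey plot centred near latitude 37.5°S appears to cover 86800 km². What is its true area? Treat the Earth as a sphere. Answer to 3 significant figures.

Plate carrée maps x = Rλ, y = Rφ. The meridian scale is h = 1 and the parallel scale is k = 1/cos φ = sec φ.
Areal scale = h·k = 1 × sec φ; at 37.5°, h = 1.000, k = 1.260, so h·k = 1.260.
True area = apparent / (areal scale) = 86800 / 1.260 ≈ 68900 km².

68900 km²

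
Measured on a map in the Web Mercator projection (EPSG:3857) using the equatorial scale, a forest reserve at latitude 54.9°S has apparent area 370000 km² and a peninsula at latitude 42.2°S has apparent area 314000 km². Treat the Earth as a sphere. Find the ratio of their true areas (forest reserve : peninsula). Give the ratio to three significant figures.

On Mercator the areal scale is sec²φ, so true area = apparent × cos²φ.
True area of forest reserve: 370000 × cos²(54.9°) = 370000 × 0.3306 = 122300 km².
True area of peninsula: 314000 × cos²(42.2°) = 314000 × 0.5488 = 172300 km².
Ratio = 122300 / 172300 ≈ 0.710.

0.710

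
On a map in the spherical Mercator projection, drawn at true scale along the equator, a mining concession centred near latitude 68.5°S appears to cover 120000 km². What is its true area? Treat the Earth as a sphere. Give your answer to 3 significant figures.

The Mercator projection is conformal; its linear scale factor is the same in every direction and equals sec φ = 1/cos φ.
Areal scale = k² = sec²φ = 1/cos²(68.5°) = 1/0.3665² = 7.445.
True area = apparent / (areal scale) = 120000 / 7.445 ≈ 16100 km².

16100 km²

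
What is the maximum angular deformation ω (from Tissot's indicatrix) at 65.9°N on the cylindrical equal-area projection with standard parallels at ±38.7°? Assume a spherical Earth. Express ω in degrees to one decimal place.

69.5°

Cylindrical equal-area (φ₀ = 38.7°): h = cos φ / cos 38.7° along meridians, k = cos 38.7° / cos φ along parallels; h·k = 1.
At 65.9°: h = 0.5232, k = 1.911; principal scales a = 1.911, b = 0.5232.
sin(ω/2) = (a − b)/(a + b) = 1.388/2.434 = 0.5702, so ω = 2 arcsin(0.5702) ≈ 69.5°.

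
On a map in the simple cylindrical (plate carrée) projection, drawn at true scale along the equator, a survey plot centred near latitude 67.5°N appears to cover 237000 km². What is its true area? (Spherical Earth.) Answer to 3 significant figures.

For the equirectangular projection with φ₀ = 0 (plate carrée), h = 1 along meridians and k = sec φ along parallels.
Areal scale = h·k = 1 × sec φ; at 67.5°, h = 1.000, k = 2.613, so h·k = 2.613.
True area = apparent / (areal scale) = 237000 / 2.613 ≈ 90700 km².

90700 km²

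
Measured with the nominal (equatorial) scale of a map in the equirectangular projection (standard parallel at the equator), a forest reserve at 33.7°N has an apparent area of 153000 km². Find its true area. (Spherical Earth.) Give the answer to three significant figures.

For the equirectangular projection with φ₀ = 0 (plate carrée), h = 1 along meridians and k = sec φ along parallels.
Areal scale = h·k = 1 × sec φ; at 33.7°, h = 1.000, k = 1.202, so h·k = 1.202.
True area = apparent / (areal scale) = 153000 / 1.202 ≈ 127000 km².

127000 km²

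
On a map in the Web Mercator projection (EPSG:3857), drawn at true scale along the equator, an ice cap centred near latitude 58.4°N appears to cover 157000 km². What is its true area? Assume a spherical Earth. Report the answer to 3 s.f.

For Mercator, h = k = sec φ (a conformal cylindrical projection has a single point scale, 1/cos φ).
Areal scale = k² = sec²φ = 1/cos²(58.4°) = 1/0.5240² = 3.642.
True area = apparent / (areal scale) = 157000 / 3.642 ≈ 43100 km².

43100 km²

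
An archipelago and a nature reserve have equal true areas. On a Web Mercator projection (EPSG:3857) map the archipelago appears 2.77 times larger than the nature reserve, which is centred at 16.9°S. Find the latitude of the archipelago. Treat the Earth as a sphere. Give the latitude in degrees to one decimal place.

On Mercator, (apparent₁)/(apparent₂) = sec²φ₁ / sec²φ₂ when true areas are equal.
cos²φ₂ / cos²φ₁ = 2.77  ⇒  cos φ₁ = cos 16.9° / √2.77 = 0.9568/1.664 = 0.5749.
φ₁ = arccos(0.5749) ≈ 54.9°.

54.9°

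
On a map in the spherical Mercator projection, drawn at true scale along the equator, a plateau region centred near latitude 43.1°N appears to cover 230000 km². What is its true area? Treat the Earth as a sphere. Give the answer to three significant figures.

123000 km²

Mercator is conformal, so the point scale is isotropic: h = k = sec φ = 1/cos φ.
Areal scale = k² = sec²φ = 1/cos²(43.1°) = 1/0.7302² = 1.876.
True area = apparent / (areal scale) = 230000 / 1.876 ≈ 123000 km².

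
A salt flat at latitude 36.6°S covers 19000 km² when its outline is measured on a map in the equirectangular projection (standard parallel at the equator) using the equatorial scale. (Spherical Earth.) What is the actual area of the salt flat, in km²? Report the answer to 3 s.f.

In the plate carrée (x = Rλ, y = Rφ), meridians are true-scale (h = 1) and parallels are stretched by k = sec φ.
Areal scale = h·k = 1 × sec φ; at 36.6°, h = 1.000, k = 1.246, so h·k = 1.246.
True area = apparent / (areal scale) = 19000 / 1.246 ≈ 15300 km².

15300 km²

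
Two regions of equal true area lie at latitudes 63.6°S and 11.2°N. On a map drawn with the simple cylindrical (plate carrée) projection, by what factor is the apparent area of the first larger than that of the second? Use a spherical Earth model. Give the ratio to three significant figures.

2.21

In the plate carrée (x = Rλ, y = Rφ), meridians are true-scale (h = 1) and parallels are stretched by k = sec φ.
Areal scale at 63.6°: h·k = 1.000 × 2.249 = 2.249.
Areal scale at 11.2°: h·k = 1.000 × 1.019 = 1.019.
Ratio = 2.249/1.019 ≈ 2.21.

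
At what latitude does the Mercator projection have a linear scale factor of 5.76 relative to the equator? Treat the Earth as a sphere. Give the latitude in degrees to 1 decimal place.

80.0°

Mercator scale is k = sec φ = 1/cos φ.
1/cos φ = 5.76  ⇒  cos φ = 0.1736  ⇒  φ = arccos(0.1736) ≈ 80.0°.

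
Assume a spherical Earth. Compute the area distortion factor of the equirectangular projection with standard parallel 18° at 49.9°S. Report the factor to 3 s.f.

In the equirectangular projection with standard parallel φ₀ = 18° (x = Rλ cos φ₀, y = Rφ), meridians are true-scale (h = 1) and the parallel scale is k = cos φ₀ / cos φ.
Areal scale = h·k = 1 × cos φ₀ / cos φ; at 49.9°, h = 1.000, k = 1.477, so h·k = 1.477.

1.48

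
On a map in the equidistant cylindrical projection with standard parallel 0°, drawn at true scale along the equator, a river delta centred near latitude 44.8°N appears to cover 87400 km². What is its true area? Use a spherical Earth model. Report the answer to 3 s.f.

Plate carrée maps x = Rλ, y = Rφ. The meridian scale is h = 1 and the parallel scale is k = 1/cos φ = sec φ.
Areal scale = h·k = 1 × sec φ; at 44.8°, h = 1.000, k = 1.409, so h·k = 1.409.
True area = apparent / (areal scale) = 87400 / 1.409 ≈ 62000 km².

62000 km²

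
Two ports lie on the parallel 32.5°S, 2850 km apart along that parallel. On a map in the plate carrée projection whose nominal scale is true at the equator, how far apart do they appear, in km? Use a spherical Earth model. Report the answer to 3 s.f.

3380 km

For the equirectangular projection with φ₀ = 0 (plate carrée), h = 1 along meridians and k = sec φ along parallels.
Along the parallel, k = sec 32.5° = 1/0.8434 = 1.186.
Map distance = 2850 × 1.186 ≈ 3380 km.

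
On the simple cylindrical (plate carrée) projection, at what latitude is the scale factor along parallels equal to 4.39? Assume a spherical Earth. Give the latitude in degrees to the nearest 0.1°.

76.8°

Plate carrée: h = 1, k = sec φ along parallels.
sec φ = 4.39  ⇒  cos φ = 0.2278  ⇒  φ ≈ 76.8°.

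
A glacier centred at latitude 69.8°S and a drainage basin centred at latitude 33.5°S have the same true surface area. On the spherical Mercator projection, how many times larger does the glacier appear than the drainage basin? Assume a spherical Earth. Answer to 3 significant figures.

On Mercator, area is exaggerated by sec²φ = 1/cos²φ.
At 69.8°: sec²(69.8°) = 1/0.3453² = 8.387.
At 33.5°: sec²(33.5°) = 1/0.8339² = 1.438.
Ratio = 8.387/1.438 = cos²(33.5°)/cos²(69.8°) ≈ 5.83.

5.83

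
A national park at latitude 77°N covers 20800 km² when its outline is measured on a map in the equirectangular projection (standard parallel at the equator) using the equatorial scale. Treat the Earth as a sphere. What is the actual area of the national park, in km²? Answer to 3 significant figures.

4680 km²

In the plate carrée (x = Rλ, y = Rφ), meridians are true-scale (h = 1) and parallels are stretched by k = sec φ.
Areal scale = h·k = 1 × sec φ; at 77°, h = 1.000, k = 4.445, so h·k = 4.445.
True area = apparent / (areal scale) = 20800 / 4.445 ≈ 4680 km².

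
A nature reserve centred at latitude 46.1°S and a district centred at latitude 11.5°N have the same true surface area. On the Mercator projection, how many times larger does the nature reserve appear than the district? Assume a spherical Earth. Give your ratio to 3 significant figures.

Mercator areal scale is sec²φ.
At 46.1°: sec²(46.1°) = 1/0.6934² = 2.080.
At 11.5°: sec²(11.5°) = 1/0.9799² = 1.041.
Ratio = 2.080/1.041 = cos²(11.5°)/cos²(46.1°) ≈ 2.00.

2.00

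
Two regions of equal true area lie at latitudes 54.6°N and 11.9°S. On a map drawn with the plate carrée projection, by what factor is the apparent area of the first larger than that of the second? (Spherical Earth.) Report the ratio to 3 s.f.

Plate carrée maps x = Rλ, y = Rφ. The meridian scale is h = 1 and the parallel scale is k = 1/cos φ = sec φ.
Areal scale at 54.6°: h·k = 1.000 × 1.726 = 1.726.
Areal scale at 11.9°: h·k = 1.000 × 1.022 = 1.022.
Ratio = 1.726/1.022 ≈ 1.69.

1.69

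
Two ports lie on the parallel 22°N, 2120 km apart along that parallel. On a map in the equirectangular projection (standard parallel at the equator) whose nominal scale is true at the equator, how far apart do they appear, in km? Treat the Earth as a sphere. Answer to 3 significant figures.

In the plate carrée (x = Rλ, y = Rφ), meridians are true-scale (h = 1) and parallels are stretched by k = sec φ.
Along the parallel, k = sec 22° = 1/0.9272 = 1.079.
Map distance = 2120 × 1.079 ≈ 2290 km.

2290 km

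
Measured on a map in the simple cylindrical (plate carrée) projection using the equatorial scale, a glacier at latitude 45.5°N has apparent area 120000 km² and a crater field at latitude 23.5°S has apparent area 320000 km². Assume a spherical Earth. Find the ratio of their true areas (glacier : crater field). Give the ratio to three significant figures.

0.287

Plate carrée has h = 1 and k = sec φ, giving areal scale sec φ; true area = (apparent area) · cos φ.
True area of glacier: 120000 × cos(45.5°) = 120000 × 0.7009 = 84110 km².
True area of crater field: 320000 × cos(23.5°) = 320000 × 0.9171 = 293500 km².
Ratio = 84110 / 293500 ≈ 0.287.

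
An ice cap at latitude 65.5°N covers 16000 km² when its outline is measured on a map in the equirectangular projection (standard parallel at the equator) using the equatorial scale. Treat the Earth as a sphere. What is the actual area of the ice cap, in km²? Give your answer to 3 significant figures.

6640 km²

In the plate carrée (x = Rλ, y = Rφ), meridians are true-scale (h = 1) and parallels are stretched by k = sec φ.
Areal scale = h·k = 1 × sec φ; at 65.5°, h = 1.000, k = 2.411, so h·k = 2.411.
True area = apparent / (areal scale) = 16000 / 2.411 ≈ 6640 km².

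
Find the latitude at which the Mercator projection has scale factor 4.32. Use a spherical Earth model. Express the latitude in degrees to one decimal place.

76.6°

Mercator scale is k = sec φ = 1/cos φ.
1/cos φ = 4.32  ⇒  cos φ = 0.2315  ⇒  φ = arccos(0.2315) ≈ 76.6°.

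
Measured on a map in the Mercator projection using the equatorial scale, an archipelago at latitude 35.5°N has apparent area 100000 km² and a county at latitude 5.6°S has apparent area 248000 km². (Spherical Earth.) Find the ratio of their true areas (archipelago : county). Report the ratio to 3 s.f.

0.270

On Mercator the areal scale is sec²φ, so true area = apparent × cos²φ.
True area of archipelago: 100000 × cos²(35.5°) = 100000 × 0.6628 = 66280 km².
True area of county: 248000 × cos²(5.6°) = 248000 × 0.9905 = 245600 km².
Ratio = 66280 / 245600 ≈ 0.270.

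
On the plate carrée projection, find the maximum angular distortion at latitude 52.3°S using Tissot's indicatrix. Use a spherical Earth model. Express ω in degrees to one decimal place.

27.9°

For the equirectangular projection with φ₀ = 0 (plate carrée), h = 1 along meridians and k = sec φ along parallels.
At 52.3°: h = 1.000, k = 1.635; principal scales a = 1.635, b = 1.000.
sin(ω/2) = (a − b)/(a + b) = 0.6353/2.635 = 0.2411, so ω = 2 arcsin(0.2411) ≈ 27.9°.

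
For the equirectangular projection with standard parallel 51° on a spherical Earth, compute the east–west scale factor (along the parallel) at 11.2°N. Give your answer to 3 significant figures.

0.642

The equidistant cylindrical projection with φ₀ = 51° has h = 1 (meridians true) and k = cos φ₀ / cos φ along parallels.
k = cos 51° / cos 11.2° = 0.6293/0.9810 = 0.6415.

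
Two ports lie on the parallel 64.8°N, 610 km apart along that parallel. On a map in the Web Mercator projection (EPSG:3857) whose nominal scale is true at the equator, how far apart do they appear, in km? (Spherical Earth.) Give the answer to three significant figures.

For Mercator, h = k = sec φ (a conformal cylindrical projection has a single point scale, 1/cos φ).
Along the parallel, k = sec 64.8° = 1/0.4258 = 2.349.
Map distance = 610 × 2.349 ≈ 1430 km.

1430 km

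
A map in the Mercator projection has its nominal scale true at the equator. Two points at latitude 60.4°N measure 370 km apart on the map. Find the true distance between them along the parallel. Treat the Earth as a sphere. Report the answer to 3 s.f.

Mercator is conformal, so the point scale is isotropic: h = k = sec φ = 1/cos φ.
Along the parallel at 60.4°, map distances are exaggerated by k = sec 60.4° = 2.025.
True distance = 370 / 2.025 = 370 × cos 60.4° ≈ 183 km.

183 km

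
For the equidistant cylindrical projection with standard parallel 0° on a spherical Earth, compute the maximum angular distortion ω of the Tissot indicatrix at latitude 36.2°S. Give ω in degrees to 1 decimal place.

12.3°

For the equirectangular projection with φ₀ = 0 (plate carrée), h = 1 along meridians and k = sec φ along parallels.
At 36.2°: h = 1.000, k = 1.239; principal scales a = 1.239, b = 1.000.
sin(ω/2) = (a − b)/(a + b) = 0.2392/2.239 = 0.1068, so ω = 2 arcsin(0.1068) ≈ 12.3°.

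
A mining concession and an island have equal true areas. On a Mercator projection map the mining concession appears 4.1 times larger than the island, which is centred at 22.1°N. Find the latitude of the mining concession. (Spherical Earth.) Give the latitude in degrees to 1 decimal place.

On Mercator, (apparent₁)/(apparent₂) = sec²φ₁ / sec²φ₂ when true areas are equal.
cos²φ₂ / cos²φ₁ = 4.1  ⇒  cos φ₁ = cos 22.1° / √4.1 = 0.9265/2.025 = 0.4576.
φ₁ = arccos(0.4576) ≈ 62.8°.

62.8°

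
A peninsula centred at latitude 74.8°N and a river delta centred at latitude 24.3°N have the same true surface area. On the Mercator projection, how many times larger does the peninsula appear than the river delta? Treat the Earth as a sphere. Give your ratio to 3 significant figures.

12.1

On Mercator, area is exaggerated by sec²φ = 1/cos²φ.
At 74.8°: sec²(74.8°) = 1/0.2622² = 14.55.
At 24.3°: sec²(24.3°) = 1/0.9114² = 1.204.
Ratio = 14.55/1.204 = cos²(24.3°)/cos²(74.8°) ≈ 12.1.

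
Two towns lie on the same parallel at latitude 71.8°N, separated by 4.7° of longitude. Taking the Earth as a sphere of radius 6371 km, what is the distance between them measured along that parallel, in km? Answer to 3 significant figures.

163 km

Arc length along a parallel = R cos φ · Δλ (with Δλ in radians).
= 6371 × cos 71.8° × (4.7° × π/180) = 6371 × 0.3123 × 0.08203 ≈ 163 km.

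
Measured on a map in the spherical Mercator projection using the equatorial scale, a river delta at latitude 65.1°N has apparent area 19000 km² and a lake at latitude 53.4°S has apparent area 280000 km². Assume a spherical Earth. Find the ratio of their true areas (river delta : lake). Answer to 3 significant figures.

On Mercator the areal scale is sec²φ, so true area = apparent × cos²φ.
True area of river delta: 19000 × cos²(65.1°) = 19000 × 0.1773 = 3368 km².
True area of lake: 280000 × cos²(53.4°) = 280000 × 0.3555 = 99540 km².
Ratio = 3368 / 99540 ≈ 0.0338.

0.0338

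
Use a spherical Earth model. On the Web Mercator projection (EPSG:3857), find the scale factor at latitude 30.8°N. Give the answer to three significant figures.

For Mercator, h = k = sec φ (a conformal cylindrical projection has a single point scale, 1/cos φ).
k = 1/cos 30.8° = 1/0.8590 = 1.164.

1.16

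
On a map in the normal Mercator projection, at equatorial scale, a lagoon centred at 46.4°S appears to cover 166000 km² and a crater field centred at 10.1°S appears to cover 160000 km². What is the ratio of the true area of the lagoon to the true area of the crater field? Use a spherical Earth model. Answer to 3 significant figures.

0.509

Mercator's areal exaggeration is sec²φ; hence true area = (apparent area) · cos²φ.
True area of lagoon: 166000 × cos²(46.4°) = 166000 × 0.4756 = 78950 km².
True area of crater field: 160000 × cos²(10.1°) = 160000 × 0.9692 = 155100 km².
Ratio = 78950 / 155100 ≈ 0.509.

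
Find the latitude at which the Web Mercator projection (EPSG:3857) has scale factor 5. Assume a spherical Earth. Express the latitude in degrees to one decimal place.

Mercator scale is k = sec φ = 1/cos φ.
1/cos φ = 5  ⇒  cos φ = 0.2000  ⇒  φ = arccos(0.2000) ≈ 78.5°.

78.5°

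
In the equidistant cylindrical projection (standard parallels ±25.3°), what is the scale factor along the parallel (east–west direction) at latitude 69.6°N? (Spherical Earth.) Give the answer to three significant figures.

2.59

With standard parallel φ₀ = 25.3°, the equirectangular projection gives x = Rλ cos φ₀, y = Rφ, so h = 1 and k = cos 25.3° / cos φ.
k = cos 25.3° / cos 69.6° = 0.9041/0.3486 = 2.594.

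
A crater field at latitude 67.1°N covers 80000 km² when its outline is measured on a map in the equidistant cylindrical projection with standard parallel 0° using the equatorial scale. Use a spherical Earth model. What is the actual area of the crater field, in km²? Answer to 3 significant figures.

31100 km²

In the plate carrée (x = Rλ, y = Rφ), meridians are true-scale (h = 1) and parallels are stretched by k = sec φ.
Areal scale = h·k = 1 × sec φ; at 67.1°, h = 1.000, k = 2.570, so h·k = 2.570.
True area = apparent / (areal scale) = 80000 / 2.570 ≈ 31100 km².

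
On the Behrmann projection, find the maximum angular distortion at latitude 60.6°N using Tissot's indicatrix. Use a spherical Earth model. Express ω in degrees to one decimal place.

61.8°

Behrmann is a cylindrical equal-area projection with standard parallels at ±30°. A cylindrical equal-area projection with standard parallel φ₀ has meridian scale h = cos φ / cos φ₀ and parallel scale k = cos φ₀ / cos φ (so areas are preserved, h·k = 1).
At 60.6°: h = 0.5668, k = 1.764; principal scales a = 1.764, b = 0.5668.
sin(ω/2) = (a − b)/(a + b) = 1.197/2.331 = 0.5136, so ω = 2 arcsin(0.5136) ≈ 61.8°.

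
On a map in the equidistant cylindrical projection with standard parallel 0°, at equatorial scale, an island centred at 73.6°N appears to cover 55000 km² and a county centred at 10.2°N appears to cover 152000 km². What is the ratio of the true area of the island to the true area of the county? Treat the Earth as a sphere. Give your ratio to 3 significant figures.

On the plate carrée, areal scale = h·k = 1 × sec φ, so true area = apparent × cos φ.
True area of island: 55000 × cos(73.6°) = 55000 × 0.2823 = 15530 km².
True area of county: 152000 × cos(10.2°) = 152000 × 0.9842 = 149600 km².
Ratio = 15530 / 149600 ≈ 0.104.

0.104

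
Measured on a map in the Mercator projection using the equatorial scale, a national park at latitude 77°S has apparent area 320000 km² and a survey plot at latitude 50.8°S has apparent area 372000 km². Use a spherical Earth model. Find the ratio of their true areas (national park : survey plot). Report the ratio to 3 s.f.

On Mercator the areal scale is sec²φ, so true area = apparent × cos²φ.
True area of national park: 320000 × cos²(77°) = 320000 × 0.05060 = 16190 km².
True area of survey plot: 372000 × cos²(50.8°) = 372000 × 0.3995 = 148600 km².
Ratio = 16190 / 148600 ≈ 0.109.

0.109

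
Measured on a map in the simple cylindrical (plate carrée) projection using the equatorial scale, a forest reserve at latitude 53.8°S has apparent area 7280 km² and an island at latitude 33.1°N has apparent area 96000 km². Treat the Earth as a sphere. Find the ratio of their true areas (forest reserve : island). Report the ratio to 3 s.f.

Plate carrée has h = 1 and k = sec φ, giving areal scale sec φ; true area = (apparent area) · cos φ.
True area of forest reserve: 7280 × cos(53.8°) = 7280 × 0.5906 = 4300 km².
True area of island: 96000 × cos(33.1°) = 96000 × 0.8377 = 80420 km².
Ratio = 4300 / 80420 ≈ 0.0535.

0.0535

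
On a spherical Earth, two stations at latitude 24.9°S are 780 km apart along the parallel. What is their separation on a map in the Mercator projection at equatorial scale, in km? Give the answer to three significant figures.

For Mercator, h = k = sec φ (a conformal cylindrical projection has a single point scale, 1/cos φ).
Along the parallel, k = sec 24.9° = 1/0.9070 = 1.102.
Map distance = 780 × 1.102 ≈ 860 km.

860 km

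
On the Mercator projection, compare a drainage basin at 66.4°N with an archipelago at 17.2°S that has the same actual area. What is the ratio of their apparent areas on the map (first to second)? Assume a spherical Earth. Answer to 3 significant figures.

On Mercator, area is exaggerated by sec²φ = 1/cos²φ.
At 66.4°: sec²(66.4°) = 1/0.4003² = 6.239.
At 17.2°: sec²(17.2°) = 1/0.9553² = 1.096.
Ratio = 6.239/1.096 = cos²(17.2°)/cos²(66.4°) ≈ 5.69.

5.69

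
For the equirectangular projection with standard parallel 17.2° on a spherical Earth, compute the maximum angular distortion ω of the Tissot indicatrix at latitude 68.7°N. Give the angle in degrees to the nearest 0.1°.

53.4°

In the equirectangular projection with standard parallel φ₀ = 17.2° (x = Rλ cos φ₀, y = Rφ), meridians are true-scale (h = 1) and the parallel scale is k = cos φ₀ / cos φ.
At 68.7°: h = 1.000, k = 2.630; principal scales a = 2.630, b = 1.000.
sin(ω/2) = (a − b)/(a + b) = 1.630/3.630 = 0.4490, so ω = 2 arcsin(0.4490) ≈ 53.4°.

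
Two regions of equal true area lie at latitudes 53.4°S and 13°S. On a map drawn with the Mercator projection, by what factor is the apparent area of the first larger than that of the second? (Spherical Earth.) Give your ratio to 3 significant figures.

2.67

Mercator areal scale is sec²φ.
At 53.4°: sec²(53.4°) = 1/0.5962² = 2.813.
At 13°: sec²(13°) = 1/0.9744² = 1.053.
Ratio = 2.813/1.053 = cos²(13°)/cos²(53.4°) ≈ 2.67.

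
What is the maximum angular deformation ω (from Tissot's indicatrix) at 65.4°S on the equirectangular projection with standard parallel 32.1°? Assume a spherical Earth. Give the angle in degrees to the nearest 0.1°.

39.9°

With standard parallel φ₀ = 32.1°, the equirectangular projection gives x = Rλ cos φ₀, y = Rφ, so h = 1 and k = cos 32.1° / cos φ.
At 65.4°: h = 1.000, k = 2.035; principal scales a = 2.035, b = 1.000.
sin(ω/2) = (a − b)/(a + b) = 1.035/3.035 = 0.3410, so ω = 2 arcsin(0.3410) ≈ 39.9°.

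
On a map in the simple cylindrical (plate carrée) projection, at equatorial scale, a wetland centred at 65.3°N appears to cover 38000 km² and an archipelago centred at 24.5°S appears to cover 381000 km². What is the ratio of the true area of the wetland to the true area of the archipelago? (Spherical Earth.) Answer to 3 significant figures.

Plate carrée has h = 1 and k = sec φ, giving areal scale sec φ; true area = (apparent area) · cos φ.
True area of wetland: 38000 × cos(65.3°) = 38000 × 0.4179 = 15880 km².
True area of archipelago: 381000 × cos(24.5°) = 381000 × 0.9100 = 346700 km².
Ratio = 15880 / 346700 ≈ 0.0458.

0.0458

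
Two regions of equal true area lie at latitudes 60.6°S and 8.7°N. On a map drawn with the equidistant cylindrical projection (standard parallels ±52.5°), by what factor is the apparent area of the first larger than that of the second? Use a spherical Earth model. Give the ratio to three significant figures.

2.01

The equidistant cylindrical projection with φ₀ = 52.5° has h = 1 (meridians true) and k = cos φ₀ / cos φ along parallels.
Areal scale at 60.6°: h·k = 1.000 × 1.240 = 1.240.
Areal scale at 8.7°: h·k = 1.000 × 0.6158 = 0.6158.
Ratio = 1.240/0.6158 ≈ 2.01.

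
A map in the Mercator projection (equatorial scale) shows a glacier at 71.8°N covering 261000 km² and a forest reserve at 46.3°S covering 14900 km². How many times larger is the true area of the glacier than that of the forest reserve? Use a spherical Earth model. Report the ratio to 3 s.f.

3.58

On Mercator the areal scale is sec²φ, so true area = apparent × cos²φ.
True area of glacier: 261000 × cos²(71.8°) = 261000 × 0.09755 = 25460 km².
True area of forest reserve: 14900 × cos²(46.3°) = 14900 × 0.4773 = 7112 km².
Ratio = 25460 / 7112 ≈ 3.58.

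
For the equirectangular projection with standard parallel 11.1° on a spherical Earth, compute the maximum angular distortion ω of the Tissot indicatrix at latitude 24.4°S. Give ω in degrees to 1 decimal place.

4.3°

The equidistant cylindrical projection with φ₀ = 11.1° has h = 1 (meridians true) and k = cos φ₀ / cos φ along parallels.
At 24.4°: h = 1.000, k = 1.078; principal scales a = 1.078, b = 1.000.
sin(ω/2) = (a − b)/(a + b) = 0.07753/2.078 = 0.03732, so ω = 2 arcsin(0.03732) ≈ 4.3°.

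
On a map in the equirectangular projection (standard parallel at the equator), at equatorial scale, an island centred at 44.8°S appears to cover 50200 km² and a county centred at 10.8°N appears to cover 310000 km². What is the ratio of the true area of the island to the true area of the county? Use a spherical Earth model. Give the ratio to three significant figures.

0.117

On the plate carrée, areal scale = h·k = 1 × sec φ, so true area = apparent × cos φ.
True area of island: 50200 × cos(44.8°) = 50200 × 0.7096 = 35620 km².
True area of county: 310000 × cos(10.8°) = 310000 × 0.9823 = 304500 km².
Ratio = 35620 / 304500 ≈ 0.117.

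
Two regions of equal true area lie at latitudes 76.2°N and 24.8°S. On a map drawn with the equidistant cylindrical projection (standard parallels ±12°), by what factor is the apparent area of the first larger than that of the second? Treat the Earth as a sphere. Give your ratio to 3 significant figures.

The equidistant cylindrical projection with φ₀ = 12° has h = 1 (meridians true) and k = cos φ₀ / cos φ along parallels.
Areal scale at 76.2°: h·k = 1.000 × 4.101 = 4.101.
Areal scale at 24.8°: h·k = 1.000 × 1.078 = 1.078.
Ratio = 4.101/1.078 ≈ 3.81.

3.81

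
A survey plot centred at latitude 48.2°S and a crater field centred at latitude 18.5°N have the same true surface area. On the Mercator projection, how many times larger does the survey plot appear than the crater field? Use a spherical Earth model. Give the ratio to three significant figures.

2.02

On Mercator, area is exaggerated by sec²φ = 1/cos²φ.
At 48.2°: sec²(48.2°) = 1/0.6665² = 2.251.
At 18.5°: sec²(18.5°) = 1/0.9483² = 1.112.
Ratio = 2.251/1.112 = cos²(18.5°)/cos²(48.2°) ≈ 2.02.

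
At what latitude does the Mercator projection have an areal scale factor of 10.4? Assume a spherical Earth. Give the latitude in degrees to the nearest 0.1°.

Mercator areal scale is sec²φ.
sec²φ = 10.4  ⇒  cos²φ = 0.09615  ⇒  cos φ = 0.3101.
φ = arccos(0.3101) ≈ 71.9°.

71.9°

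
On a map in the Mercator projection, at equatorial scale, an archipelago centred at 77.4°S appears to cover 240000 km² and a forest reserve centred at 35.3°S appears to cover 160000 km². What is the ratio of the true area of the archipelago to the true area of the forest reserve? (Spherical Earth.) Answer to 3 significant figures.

0.107

Mercator's areal exaggeration is sec²φ; hence true area = (apparent area) · cos²φ.
True area of archipelago: 240000 × cos²(77.4°) = 240000 × 0.04759 = 11420 km².
True area of forest reserve: 160000 × cos²(35.3°) = 160000 × 0.6661 = 106600 km².
Ratio = 11420 / 106600 ≈ 0.107.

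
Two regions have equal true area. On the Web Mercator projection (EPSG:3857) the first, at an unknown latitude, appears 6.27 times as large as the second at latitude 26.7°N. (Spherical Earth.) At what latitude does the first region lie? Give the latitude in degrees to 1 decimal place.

Mercator areal scale is sec²φ, so apparent-area ratio = sec²φ₁ / sec²φ₂ = cos²φ₂ / cos²φ₁.
cos²φ₂ / cos²φ₁ = 6.27  ⇒  cos φ₁ = cos 26.7° / √6.27 = 0.8934/2.504 = 0.3568.
φ₁ = arccos(0.3568) ≈ 69.1°.

69.1°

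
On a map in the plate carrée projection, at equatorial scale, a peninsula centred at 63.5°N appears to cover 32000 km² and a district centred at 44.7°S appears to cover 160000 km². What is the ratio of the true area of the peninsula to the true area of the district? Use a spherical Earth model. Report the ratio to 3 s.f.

0.126

Plate carrée has h = 1 and k = sec φ, giving areal scale sec φ; true area = (apparent area) · cos φ.
True area of peninsula: 32000 × cos(63.5°) = 32000 × 0.4462 = 14280 km².
True area of district: 160000 × cos(44.7°) = 160000 × 0.7108 = 113700 km².
Ratio = 14280 / 113700 ≈ 0.126.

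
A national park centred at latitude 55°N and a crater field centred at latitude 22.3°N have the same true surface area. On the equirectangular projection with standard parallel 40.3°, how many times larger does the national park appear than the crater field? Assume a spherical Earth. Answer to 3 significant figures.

In the equirectangular projection with standard parallel φ₀ = 40.3° (x = Rλ cos φ₀, y = Rφ), meridians are true-scale (h = 1) and the parallel scale is k = cos φ₀ / cos φ.
Areal scale at 55°: h·k = 1.000 × 1.330 = 1.330.
Areal scale at 22.3°: h·k = 1.000 × 0.8243 = 0.8243.
Ratio = 1.330/0.8243 ≈ 1.61.

1.61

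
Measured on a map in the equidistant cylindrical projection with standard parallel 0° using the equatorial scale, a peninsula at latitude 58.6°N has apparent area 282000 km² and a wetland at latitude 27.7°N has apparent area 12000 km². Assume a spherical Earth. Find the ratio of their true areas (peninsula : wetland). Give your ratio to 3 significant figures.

13.8

Plate carrée has h = 1 and k = sec φ, giving areal scale sec φ; true area = (apparent area) · cos φ.
True area of peninsula: 282000 × cos(58.6°) = 282000 × 0.5210 = 146900 km².
True area of wetland: 12000 × cos(27.7°) = 12000 × 0.8854 = 10620 km².
Ratio = 146900 / 10620 ≈ 13.8.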